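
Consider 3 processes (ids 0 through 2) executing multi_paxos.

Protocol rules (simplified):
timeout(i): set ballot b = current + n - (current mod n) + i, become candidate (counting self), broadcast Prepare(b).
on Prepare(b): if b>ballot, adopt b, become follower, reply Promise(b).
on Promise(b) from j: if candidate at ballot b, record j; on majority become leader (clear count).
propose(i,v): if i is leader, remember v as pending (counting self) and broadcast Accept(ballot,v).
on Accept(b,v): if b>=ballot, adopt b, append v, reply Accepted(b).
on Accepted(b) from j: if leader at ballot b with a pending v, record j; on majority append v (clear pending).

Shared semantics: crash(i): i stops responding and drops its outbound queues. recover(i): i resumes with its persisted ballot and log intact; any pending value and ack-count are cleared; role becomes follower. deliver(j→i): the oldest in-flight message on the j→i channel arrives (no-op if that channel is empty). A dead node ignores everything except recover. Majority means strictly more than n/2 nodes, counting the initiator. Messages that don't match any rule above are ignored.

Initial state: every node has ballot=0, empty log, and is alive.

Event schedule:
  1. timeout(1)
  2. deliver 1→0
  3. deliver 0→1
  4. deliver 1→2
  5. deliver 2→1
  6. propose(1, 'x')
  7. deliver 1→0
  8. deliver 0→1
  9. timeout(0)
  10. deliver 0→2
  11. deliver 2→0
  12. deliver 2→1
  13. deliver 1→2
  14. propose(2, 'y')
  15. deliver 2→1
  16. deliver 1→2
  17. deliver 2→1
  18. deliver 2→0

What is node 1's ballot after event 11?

4

1. timeout(1):  <1:cand b4 ->
2. deliver 1→0:  <0:foll b4 ->
3. deliver 0→1:  <1:lead b4 ->
4. deliver 1→2:  <2:foll b4 ->
5. deliver 2→1:  nop
6. propose(1,'x'):  nop
7. deliver 1→0:  <0:foll b4 x>
8. deliver 0→1:  <1:lead b4 x>
9. timeout(0):  <0:cand b6 x>
10. deliver 0→2:  <2:foll b6 ->
11. deliver 2→0:  <0:lead b6 x>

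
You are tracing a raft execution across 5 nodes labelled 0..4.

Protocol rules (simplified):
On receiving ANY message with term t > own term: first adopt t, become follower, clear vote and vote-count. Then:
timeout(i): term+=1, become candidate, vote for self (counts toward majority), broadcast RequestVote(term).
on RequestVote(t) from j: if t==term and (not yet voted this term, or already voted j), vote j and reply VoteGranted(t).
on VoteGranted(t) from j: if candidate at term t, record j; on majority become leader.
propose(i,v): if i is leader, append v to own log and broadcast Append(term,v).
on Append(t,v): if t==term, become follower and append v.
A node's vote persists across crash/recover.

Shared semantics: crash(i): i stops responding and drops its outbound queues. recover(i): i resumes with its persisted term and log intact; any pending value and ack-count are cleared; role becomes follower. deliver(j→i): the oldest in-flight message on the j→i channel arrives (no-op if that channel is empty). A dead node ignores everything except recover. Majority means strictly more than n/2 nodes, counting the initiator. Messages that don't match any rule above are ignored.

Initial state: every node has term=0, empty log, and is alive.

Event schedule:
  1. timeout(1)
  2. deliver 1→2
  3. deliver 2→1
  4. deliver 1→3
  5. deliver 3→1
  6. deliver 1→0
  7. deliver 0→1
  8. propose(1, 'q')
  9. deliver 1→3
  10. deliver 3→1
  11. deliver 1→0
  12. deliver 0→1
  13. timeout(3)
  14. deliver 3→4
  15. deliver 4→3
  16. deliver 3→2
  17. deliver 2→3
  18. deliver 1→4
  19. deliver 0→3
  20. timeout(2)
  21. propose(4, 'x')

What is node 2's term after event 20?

step 1 timeout(1): 1={cand,t=1,log=-}
step 2 deliver 1→2: 2={foll,t=1,log=-}
step 3 deliver 2→1: —
step 4 deliver 1→3: 3={foll,t=1,log=-}
step 5 deliver 3→1: 1={lead,t=1,log=-}
step 6 deliver 1→0: 0={foll,t=1,log=-}
step 7 deliver 0→1: —
step 8 propose(1,'q'): 1={lead,t=1,log=q}
step 9 deliver 1→3: 3={foll,t=1,log=q}
step 10 deliver 3→1: —
step 11 deliver 1→0: 0={foll,t=1,log=q}
step 12 deliver 0→1: —
step 13 timeout(3): 3={cand,t=2,log=q}
step 14 deliver 3→4: 4={foll,t=2,log=-}
step 15 deliver 4→3: —
step 16 deliver 3→2: 2={foll,t=2,log=-}
step 17 deliver 2→3: 3={lead,t=2,log=q}
step 18 deliver 1→4: —
step 19 deliver 0→3: —
step 20 timeout(2): 2={cand,t=3,log=-}

3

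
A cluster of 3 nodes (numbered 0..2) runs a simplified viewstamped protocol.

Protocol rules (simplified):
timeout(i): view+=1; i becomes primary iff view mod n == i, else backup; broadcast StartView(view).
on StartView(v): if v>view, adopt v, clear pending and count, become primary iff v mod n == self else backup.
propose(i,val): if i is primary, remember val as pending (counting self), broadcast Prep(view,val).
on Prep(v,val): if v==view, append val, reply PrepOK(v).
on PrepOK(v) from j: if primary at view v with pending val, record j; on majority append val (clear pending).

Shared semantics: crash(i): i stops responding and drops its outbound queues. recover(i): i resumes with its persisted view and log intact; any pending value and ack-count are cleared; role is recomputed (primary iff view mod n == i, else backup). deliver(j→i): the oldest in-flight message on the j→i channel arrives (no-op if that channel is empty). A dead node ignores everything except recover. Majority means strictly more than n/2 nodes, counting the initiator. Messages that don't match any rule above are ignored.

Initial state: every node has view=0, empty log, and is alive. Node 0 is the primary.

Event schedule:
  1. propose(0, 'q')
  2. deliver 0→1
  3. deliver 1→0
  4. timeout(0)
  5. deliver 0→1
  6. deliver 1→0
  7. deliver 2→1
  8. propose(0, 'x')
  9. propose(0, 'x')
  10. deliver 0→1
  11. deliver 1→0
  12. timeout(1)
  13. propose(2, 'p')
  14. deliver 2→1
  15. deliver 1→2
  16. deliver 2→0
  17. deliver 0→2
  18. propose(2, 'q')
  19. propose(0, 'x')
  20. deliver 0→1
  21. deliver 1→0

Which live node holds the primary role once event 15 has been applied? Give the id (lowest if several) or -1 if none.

after 1 — propose(0,'q'): ·
after 2 — deliver 0→1: n1:back/v0/[q]
after 3 — deliver 1→0: n0:prim/v0/[q]
after 4 — timeout(0): n0:back/v1/[q]
after 5 — deliver 0→1: n1:prim/v1/[q]
after 6 — deliver 1→0: ·
after 7 — deliver 2→1: ·
after 8 — propose(0,'x'): ·
after 9 — propose(0,'x'): ·
after 10 — deliver 0→1: ·
after 11 — deliver 1→0: ·
after 12 — timeout(1): n1:back/v2/[q]
after 13 — propose(2,'p'): ·
after 14 — deliver 2→1: ·
after 15 — deliver 1→2: n2:prim/v2/[-]

2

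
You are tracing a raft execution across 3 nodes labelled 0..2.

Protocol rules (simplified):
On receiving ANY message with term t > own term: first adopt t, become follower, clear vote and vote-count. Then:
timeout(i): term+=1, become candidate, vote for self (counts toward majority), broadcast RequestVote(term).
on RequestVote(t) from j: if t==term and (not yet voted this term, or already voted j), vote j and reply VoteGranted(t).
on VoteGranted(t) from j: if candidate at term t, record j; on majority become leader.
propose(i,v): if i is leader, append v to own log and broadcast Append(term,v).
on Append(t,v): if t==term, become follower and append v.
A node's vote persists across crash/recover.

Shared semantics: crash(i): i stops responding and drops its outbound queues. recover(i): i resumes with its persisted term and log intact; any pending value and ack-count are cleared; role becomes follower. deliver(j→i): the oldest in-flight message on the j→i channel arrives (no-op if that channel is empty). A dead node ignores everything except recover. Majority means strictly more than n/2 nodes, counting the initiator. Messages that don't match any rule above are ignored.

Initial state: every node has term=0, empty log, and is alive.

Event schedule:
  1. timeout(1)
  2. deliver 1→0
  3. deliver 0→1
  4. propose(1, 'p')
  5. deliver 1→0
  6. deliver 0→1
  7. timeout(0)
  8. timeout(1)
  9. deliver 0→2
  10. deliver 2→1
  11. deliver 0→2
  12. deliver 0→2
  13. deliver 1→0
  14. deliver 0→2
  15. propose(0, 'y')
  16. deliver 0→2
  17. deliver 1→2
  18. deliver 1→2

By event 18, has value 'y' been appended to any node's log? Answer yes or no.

no

e1 timeout(1): 1[cand,t=1,-]
e2 deliver 1→0: 0[foll,t=1,-]
e3 deliver 0→1: 1[lead,t=1,-]
e4 propose(1,'p'): 1[lead,t=1,p]
e5 deliver 1→0: 0[foll,t=1,p]
e6 deliver 0→1: ·
e7 timeout(0): 0[cand,t=2,p]
e8 timeout(1): 1[cand,t=2,p]
e9 deliver 0→2: 2[foll,t=2,-]
e10 deliver 2→1: ·
e11 deliver 0→2: ·
e12 deliver 0→2: ·
e13 deliver 1→0: ·
e14 deliver 0→2: ·
e15 propose(0,'y'): ·
e16 deliver 0→2: ·
e17 deliver 1→2: ·
e18 deliver 1→2: ·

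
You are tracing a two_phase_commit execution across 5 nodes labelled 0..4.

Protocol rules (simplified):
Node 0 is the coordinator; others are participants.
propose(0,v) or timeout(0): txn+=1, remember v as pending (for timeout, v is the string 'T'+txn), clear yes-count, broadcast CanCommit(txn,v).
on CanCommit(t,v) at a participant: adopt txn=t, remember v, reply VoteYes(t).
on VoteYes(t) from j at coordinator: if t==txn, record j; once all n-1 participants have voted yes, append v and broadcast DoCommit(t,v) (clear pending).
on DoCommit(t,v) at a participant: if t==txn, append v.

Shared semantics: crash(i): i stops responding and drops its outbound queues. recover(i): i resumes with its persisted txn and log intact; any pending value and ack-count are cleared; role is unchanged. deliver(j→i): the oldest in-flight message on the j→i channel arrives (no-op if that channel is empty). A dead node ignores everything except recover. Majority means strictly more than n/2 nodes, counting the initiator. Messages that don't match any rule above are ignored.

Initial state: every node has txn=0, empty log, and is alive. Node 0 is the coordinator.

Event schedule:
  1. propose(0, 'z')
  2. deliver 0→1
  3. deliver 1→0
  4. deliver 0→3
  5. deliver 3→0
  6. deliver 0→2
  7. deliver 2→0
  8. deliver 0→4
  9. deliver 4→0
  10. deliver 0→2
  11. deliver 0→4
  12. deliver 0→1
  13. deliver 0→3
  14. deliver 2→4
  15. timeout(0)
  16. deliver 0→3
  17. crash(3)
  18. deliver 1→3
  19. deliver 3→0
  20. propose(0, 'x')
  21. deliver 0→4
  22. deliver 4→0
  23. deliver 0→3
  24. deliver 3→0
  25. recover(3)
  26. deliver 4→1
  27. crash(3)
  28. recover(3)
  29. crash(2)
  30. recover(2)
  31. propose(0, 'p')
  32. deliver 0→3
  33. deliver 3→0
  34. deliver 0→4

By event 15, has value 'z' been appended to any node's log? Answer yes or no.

[1] propose(0,'z') → N0(coor t1 [-])
[2] deliver 0→1 → N1(part t1 [-])
[3] deliver 1→0 → ∅
[4] deliver 0→3 → N3(part t1 [-])
[5] deliver 3→0 → ∅
[6] deliver 0→2 → N2(part t1 [-])
[7] deliver 2→0 → ∅
[8] deliver 0→4 → N4(part t1 [-])
[9] deliver 4→0 → N0(coor t1 [z])
[10] deliver 0→2 → N2(part t1 [z])
[11] deliver 0→4 → N4(part t1 [z])
[12] deliver 0→1 → N1(part t1 [z])
[13] deliver 0→3 → N3(part t1 [z])
[14] deliver 2→4 → ∅
[15] timeout(0) → N0(coor t2 [z])

yes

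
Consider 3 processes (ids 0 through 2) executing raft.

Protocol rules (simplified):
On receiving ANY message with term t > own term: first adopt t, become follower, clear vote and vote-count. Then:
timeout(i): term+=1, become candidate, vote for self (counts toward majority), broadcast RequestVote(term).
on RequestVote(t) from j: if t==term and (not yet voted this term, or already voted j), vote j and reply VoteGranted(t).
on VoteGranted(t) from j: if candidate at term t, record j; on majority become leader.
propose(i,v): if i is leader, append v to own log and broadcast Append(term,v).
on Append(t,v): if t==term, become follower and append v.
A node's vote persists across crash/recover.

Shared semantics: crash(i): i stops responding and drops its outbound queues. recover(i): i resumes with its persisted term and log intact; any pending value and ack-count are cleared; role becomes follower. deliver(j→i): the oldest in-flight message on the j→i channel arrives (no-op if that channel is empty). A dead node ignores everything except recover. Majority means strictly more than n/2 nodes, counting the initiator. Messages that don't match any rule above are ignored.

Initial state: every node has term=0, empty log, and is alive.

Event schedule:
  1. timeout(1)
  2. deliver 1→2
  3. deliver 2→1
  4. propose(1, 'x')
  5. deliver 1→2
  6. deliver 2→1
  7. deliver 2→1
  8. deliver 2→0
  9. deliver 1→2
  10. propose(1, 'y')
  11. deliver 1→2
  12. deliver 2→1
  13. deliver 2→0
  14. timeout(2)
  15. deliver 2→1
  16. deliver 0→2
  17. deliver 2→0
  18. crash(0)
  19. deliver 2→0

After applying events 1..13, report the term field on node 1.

1

1. timeout(1):  <1:cand t1 ->
2. deliver 1→2:  <2:foll t1 ->
3. deliver 2→1:  <1:lead t1 ->
4. propose(1,'x'):  <1:lead t1 x>
5. deliver 1→2:  <2:foll t1 x>
6. deliver 2→1:  nop
7. deliver 2→1:  nop
8. deliver 2→0:  nop
9. deliver 1→2:  nop
10. propose(1,'y'):  <1:lead t1 x,y>
11. deliver 1→2:  <2:foll t1 x,y>
12. deliver 2→1:  nop
13. deliver 2→0:  nop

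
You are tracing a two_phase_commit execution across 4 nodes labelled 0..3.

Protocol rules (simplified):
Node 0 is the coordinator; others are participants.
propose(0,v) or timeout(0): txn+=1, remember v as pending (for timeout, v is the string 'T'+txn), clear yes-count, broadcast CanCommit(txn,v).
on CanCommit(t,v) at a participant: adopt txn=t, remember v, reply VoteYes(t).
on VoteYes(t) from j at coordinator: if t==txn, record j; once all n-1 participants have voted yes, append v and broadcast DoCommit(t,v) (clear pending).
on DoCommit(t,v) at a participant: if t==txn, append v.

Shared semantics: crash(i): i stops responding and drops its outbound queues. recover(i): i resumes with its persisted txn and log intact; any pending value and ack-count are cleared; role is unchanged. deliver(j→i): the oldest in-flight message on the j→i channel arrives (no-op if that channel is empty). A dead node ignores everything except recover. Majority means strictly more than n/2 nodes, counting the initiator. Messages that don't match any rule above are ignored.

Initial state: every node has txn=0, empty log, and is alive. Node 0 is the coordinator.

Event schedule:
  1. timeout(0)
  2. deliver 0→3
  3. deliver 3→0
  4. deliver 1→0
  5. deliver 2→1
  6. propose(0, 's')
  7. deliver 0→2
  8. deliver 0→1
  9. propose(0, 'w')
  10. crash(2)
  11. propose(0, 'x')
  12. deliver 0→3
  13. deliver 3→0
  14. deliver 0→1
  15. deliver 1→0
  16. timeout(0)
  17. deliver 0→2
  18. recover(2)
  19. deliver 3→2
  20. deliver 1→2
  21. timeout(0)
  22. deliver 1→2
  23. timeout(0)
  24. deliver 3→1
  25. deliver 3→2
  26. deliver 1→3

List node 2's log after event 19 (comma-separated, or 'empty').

[1] timeout(0) → N0(coor t1 [-])
[2] deliver 0→3 → N3(part t1 [-])
[3] deliver 3→0 → ∅
[4] deliver 1→0 → ∅
[5] deliver 2→1 → ∅
[6] propose(0,'s') → N0(coor t2 [-])
[7] deliver 0→2 → N2(part t1 [-])
[8] deliver 0→1 → N1(part t1 [-])
[9] propose(0,'w') → N0(coor t3 [-])
[10] crash(2) → N2(✗part t1 [-])
[11] propose(0,'x') → N0(coor t4 [-])
[12] deliver 0→3 → N3(part t2 [-])
[13] deliver 3→0 → ∅
[14] deliver 0→1 → N1(part t2 [-])
[15] deliver 1→0 → ∅
[16] timeout(0) → N0(coor t5 [-])
[17] deliver 0→2 → ∅
[18] recover(2) → N2(part t1 [-])
[19] deliver 3→2 → ∅

empty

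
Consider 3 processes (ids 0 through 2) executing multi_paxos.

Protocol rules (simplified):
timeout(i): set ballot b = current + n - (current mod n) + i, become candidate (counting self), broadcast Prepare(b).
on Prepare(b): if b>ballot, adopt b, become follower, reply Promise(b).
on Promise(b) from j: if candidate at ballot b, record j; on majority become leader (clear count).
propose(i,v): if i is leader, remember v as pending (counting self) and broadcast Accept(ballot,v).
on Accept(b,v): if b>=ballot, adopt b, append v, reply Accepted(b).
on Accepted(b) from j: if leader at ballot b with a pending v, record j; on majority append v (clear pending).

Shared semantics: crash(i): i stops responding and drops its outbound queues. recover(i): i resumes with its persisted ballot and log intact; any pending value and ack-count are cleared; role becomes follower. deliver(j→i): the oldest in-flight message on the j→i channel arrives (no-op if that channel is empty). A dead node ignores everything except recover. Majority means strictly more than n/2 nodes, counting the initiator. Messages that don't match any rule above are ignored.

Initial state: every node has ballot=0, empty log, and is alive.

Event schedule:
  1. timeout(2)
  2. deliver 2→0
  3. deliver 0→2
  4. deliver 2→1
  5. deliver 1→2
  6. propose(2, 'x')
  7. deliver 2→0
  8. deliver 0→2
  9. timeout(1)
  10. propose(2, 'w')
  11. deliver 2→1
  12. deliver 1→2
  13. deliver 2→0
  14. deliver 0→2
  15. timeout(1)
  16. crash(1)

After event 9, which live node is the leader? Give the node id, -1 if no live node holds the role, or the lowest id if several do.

e1 timeout(2): 2[cand,b=5,-]
e2 deliver 2→0: 0[foll,b=5,-]
e3 deliver 0→2: 2[lead,b=5,-]
e4 deliver 2→1: 1[foll,b=5,-]
e5 deliver 1→2: ·
e6 propose(2,'x'): ·
e7 deliver 2→0: 0[foll,b=5,x]
e8 deliver 0→2: 2[lead,b=5,x]
e9 timeout(1): 1[cand,b=7,-]

2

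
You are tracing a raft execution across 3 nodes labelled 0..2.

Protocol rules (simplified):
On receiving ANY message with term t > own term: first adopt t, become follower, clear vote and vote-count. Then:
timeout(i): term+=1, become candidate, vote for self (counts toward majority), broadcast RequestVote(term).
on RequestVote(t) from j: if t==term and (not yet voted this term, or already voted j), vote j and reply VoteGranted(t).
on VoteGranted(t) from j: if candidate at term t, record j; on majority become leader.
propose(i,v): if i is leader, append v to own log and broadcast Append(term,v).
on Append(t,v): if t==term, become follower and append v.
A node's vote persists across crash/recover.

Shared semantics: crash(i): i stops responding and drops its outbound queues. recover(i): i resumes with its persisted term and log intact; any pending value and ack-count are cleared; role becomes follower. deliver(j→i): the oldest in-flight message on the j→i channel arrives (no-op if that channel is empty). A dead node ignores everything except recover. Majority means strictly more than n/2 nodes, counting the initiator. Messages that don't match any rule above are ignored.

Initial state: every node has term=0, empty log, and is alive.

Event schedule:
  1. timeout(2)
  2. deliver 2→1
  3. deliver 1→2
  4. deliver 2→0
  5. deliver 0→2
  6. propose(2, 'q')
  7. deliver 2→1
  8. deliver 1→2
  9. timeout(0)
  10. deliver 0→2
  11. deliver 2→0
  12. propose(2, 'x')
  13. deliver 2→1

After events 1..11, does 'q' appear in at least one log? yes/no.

yes

e1 timeout(2): 2[cand,t=1,-]
e2 deliver 2→1: 1[foll,t=1,-]
e3 deliver 1→2: 2[lead,t=1,-]
e4 deliver 2→0: 0[foll,t=1,-]
e5 deliver 0→2: ·
e6 propose(2,'q'): 2[lead,t=1,q]
e7 deliver 2→1: 1[foll,t=1,q]
e8 deliver 1→2: ·
e9 timeout(0): 0[cand,t=2,-]
e10 deliver 0→2: 2[foll,t=2,q]
e11 deliver 2→0: ·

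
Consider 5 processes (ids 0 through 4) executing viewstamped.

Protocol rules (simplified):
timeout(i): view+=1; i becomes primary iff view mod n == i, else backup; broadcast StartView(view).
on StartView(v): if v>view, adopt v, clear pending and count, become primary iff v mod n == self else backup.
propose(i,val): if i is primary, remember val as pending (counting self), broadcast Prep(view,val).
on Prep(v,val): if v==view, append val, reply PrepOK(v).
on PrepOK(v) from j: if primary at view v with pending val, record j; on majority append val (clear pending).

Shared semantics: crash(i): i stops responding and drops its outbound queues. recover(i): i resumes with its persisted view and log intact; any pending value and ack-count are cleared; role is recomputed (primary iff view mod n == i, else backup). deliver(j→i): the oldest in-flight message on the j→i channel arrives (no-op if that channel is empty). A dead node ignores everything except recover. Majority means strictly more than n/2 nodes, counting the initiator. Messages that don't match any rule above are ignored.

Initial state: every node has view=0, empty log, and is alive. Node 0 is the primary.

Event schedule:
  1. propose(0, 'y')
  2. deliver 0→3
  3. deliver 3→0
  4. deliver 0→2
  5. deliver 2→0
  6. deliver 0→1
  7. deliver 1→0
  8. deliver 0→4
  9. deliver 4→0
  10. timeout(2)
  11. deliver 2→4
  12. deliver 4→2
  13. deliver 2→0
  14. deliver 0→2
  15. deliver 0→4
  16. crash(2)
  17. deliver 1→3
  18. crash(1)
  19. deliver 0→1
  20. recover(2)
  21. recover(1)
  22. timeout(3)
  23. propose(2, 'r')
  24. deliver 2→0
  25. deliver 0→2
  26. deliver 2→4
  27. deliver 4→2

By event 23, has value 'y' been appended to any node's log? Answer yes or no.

[1] propose(0,'y') → ∅
[2] deliver 0→3 → N3(back v0 [y])
[3] deliver 3→0 → ∅
[4] deliver 0→2 → N2(back v0 [y])
[5] deliver 2→0 → N0(prim v0 [y])
[6] deliver 0→1 → N1(back v0 [y])
[7] deliver 1→0 → ∅
[8] deliver 0→4 → N4(back v0 [y])
[9] deliver 4→0 → ∅
[10] timeout(2) → N2(back v1 [y])
[11] deliver 2→4 → N4(back v1 [y])
[12] deliver 4→2 → ∅
[13] deliver 2→0 → N0(back v1 [y])
[14] deliver 0→2 → ∅
[15] deliver 0→4 → ∅
[16] crash(2) → N2(✗back v1 [y])
[17] deliver 1→3 → ∅
[18] crash(1) → N1(✗back v0 [y])
[19] deliver 0→1 → ∅
[20] recover(2) → N2(back v1 [y])
[21] recover(1) → N1(back v0 [y])
[22] timeout(3) → N3(back v1 [y])
[23] propose(2,'r') → ∅

yes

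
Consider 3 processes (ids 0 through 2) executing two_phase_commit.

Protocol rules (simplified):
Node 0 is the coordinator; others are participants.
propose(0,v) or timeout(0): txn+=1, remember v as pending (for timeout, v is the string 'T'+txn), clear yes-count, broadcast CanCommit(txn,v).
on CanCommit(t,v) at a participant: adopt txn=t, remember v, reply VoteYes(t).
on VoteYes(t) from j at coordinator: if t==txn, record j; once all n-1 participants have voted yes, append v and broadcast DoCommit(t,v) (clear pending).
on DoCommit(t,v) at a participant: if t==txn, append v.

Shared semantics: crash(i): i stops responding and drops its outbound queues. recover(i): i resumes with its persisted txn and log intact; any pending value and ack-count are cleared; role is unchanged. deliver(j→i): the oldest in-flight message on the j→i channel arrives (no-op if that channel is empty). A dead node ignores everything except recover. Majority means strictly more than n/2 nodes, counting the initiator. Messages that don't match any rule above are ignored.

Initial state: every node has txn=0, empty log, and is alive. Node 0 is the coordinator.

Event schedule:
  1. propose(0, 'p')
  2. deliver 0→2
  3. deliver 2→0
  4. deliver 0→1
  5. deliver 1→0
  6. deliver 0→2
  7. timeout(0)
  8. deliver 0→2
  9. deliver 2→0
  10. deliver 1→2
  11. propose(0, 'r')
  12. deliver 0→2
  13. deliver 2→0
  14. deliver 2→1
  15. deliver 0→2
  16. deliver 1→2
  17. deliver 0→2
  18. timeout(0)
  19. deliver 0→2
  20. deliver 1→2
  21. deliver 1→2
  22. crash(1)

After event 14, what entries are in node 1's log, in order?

empty

e1 propose(0,'p'): 0[coor,t=1,-]
e2 deliver 0→2: 2[part,t=1,-]
e3 deliver 2→0: ·
e4 deliver 0→1: 1[part,t=1,-]
e5 deliver 1→0: 0[coor,t=1,p]
e6 deliver 0→2: 2[part,t=1,p]
e7 timeout(0): 0[coor,t=2,p]
e8 deliver 0→2: 2[part,t=2,p]
e9 deliver 2→0: ·
e10 deliver 1→2: ·
e11 propose(0,'r'): 0[coor,t=3,p]
e12 deliver 0→2: 2[part,t=3,p]
e13 deliver 2→0: ·
e14 deliver 2→1: ·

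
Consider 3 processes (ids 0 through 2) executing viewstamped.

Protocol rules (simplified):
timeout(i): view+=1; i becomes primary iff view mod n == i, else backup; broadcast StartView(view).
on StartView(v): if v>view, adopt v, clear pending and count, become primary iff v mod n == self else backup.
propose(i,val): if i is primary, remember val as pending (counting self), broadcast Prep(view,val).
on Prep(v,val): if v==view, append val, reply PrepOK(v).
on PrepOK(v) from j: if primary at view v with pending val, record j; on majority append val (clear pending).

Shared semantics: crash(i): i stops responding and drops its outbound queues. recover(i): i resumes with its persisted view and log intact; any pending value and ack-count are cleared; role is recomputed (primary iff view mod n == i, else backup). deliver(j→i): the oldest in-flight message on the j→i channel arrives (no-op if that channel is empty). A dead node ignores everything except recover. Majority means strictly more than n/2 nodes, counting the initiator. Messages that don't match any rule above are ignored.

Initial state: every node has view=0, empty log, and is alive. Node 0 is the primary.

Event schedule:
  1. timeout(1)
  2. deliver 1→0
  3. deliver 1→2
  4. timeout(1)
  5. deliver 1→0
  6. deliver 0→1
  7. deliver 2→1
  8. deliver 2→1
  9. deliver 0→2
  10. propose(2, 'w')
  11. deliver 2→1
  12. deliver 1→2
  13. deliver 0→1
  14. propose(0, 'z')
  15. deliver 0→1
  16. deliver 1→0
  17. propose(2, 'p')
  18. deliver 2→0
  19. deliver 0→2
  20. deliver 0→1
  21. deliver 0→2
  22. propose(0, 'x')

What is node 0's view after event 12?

2

1. timeout(1):  <1:prim v1 ->
2. deliver 1→0:  <0:back v1 ->
3. deliver 1→2:  <2:back v1 ->
4. timeout(1):  <1:back v2 ->
5. deliver 1→0:  <0:back v2 ->
6. deliver 0→1:  nop
7. deliver 2→1:  nop
8. deliver 2→1:  nop
9. deliver 0→2:  nop
10. propose(2,'w'):  nop
11. deliver 2→1:  nop
12. deliver 1→2:  <2:prim v2 ->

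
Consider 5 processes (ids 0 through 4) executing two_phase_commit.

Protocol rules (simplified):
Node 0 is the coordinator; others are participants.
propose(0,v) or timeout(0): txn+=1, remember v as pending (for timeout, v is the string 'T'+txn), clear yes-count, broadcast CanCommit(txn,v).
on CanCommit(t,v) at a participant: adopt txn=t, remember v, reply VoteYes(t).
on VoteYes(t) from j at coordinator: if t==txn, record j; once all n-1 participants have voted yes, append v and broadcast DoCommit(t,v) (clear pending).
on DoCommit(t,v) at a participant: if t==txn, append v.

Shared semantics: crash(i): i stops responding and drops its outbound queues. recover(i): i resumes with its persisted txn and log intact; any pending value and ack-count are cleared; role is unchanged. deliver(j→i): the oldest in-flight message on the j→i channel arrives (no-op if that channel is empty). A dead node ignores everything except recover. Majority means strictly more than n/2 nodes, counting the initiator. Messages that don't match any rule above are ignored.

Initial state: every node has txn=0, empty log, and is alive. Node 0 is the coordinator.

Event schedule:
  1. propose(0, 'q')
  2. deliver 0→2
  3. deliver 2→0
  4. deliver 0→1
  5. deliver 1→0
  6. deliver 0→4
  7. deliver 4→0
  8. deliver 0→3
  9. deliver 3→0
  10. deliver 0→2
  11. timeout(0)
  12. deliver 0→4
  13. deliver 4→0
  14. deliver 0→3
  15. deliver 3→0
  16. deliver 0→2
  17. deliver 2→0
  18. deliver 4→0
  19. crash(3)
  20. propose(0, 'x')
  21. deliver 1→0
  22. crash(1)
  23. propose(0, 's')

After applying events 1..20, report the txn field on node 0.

e1 propose(0,'q'): 0[coor,t=1,-]
e2 deliver 0→2: 2[part,t=1,-]
e3 deliver 2→0: ·
e4 deliver 0→1: 1[part,t=1,-]
e5 deliver 1→0: ·
e6 deliver 0→4: 4[part,t=1,-]
e7 deliver 4→0: ·
e8 deliver 0→3: 3[part,t=1,-]
e9 deliver 3→0: 0[coor,t=1,q]
e10 deliver 0→2: 2[part,t=1,q]
e11 timeout(0): 0[coor,t=2,q]
e12 deliver 0→4: 4[part,t=1,q]
e13 deliver 4→0: ·
e14 deliver 0→3: 3[part,t=1,q]
e15 deliver 3→0: ·
e16 deliver 0→2: 2[part,t=2,q]
e17 deliver 2→0: ·
e18 deliver 4→0: ·
e19 crash(3): 3[✗part,t=1,q]
e20 propose(0,'x'): 0[coor,t=3,q]

3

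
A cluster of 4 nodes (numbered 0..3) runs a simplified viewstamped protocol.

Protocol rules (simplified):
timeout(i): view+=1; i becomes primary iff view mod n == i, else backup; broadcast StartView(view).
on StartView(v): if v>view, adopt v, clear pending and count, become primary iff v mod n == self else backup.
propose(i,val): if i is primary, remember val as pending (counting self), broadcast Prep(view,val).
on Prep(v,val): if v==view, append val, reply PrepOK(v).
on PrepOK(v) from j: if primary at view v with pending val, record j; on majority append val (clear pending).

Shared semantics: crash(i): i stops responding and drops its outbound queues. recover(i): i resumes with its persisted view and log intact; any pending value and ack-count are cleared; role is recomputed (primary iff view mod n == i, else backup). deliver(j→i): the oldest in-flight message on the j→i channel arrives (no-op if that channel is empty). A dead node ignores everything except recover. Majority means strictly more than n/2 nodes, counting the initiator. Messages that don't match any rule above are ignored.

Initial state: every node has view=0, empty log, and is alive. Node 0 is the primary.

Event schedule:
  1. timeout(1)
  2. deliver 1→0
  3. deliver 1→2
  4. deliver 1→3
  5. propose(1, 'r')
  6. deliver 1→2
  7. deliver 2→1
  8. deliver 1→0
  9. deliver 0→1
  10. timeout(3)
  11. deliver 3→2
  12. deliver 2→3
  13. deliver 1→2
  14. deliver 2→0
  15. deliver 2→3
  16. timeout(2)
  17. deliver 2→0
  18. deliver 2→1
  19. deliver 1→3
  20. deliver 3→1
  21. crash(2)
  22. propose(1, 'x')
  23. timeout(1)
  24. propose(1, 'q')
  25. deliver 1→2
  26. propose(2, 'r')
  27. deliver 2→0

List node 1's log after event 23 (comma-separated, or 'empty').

r

[1] timeout(1) → N1(prim v1 [-])
[2] deliver 1→0 → N0(back v1 [-])
[3] deliver 1→2 → N2(back v1 [-])
[4] deliver 1→3 → N3(back v1 [-])
[5] propose(1,'r') → ∅
[6] deliver 1→2 → N2(back v1 [r])
[7] deliver 2→1 → ∅
[8] deliver 1→0 → N0(back v1 [r])
[9] deliver 0→1 → N1(prim v1 [r])
[10] timeout(3) → N3(back v2 [-])
[11] deliver 3→2 → N2(prim v2 [r])
[12] deliver 2→3 → ∅
[13] deliver 1→2 → ∅
[14] deliver 2→0 → ∅
[15] deliver 2→3 → ∅
[16] timeout(2) → N2(back v3 [r])
[17] deliver 2→0 → N0(back v3 [r])
[18] deliver 2→1 → N1(back v3 [r])
[19] deliver 1→3 → ∅
[20] deliver 3→1 → ∅
[21] crash(2) → N2(✗back v3 [r])
[22] propose(1,'x') → ∅
[23] timeout(1) → N1(back v4 [r])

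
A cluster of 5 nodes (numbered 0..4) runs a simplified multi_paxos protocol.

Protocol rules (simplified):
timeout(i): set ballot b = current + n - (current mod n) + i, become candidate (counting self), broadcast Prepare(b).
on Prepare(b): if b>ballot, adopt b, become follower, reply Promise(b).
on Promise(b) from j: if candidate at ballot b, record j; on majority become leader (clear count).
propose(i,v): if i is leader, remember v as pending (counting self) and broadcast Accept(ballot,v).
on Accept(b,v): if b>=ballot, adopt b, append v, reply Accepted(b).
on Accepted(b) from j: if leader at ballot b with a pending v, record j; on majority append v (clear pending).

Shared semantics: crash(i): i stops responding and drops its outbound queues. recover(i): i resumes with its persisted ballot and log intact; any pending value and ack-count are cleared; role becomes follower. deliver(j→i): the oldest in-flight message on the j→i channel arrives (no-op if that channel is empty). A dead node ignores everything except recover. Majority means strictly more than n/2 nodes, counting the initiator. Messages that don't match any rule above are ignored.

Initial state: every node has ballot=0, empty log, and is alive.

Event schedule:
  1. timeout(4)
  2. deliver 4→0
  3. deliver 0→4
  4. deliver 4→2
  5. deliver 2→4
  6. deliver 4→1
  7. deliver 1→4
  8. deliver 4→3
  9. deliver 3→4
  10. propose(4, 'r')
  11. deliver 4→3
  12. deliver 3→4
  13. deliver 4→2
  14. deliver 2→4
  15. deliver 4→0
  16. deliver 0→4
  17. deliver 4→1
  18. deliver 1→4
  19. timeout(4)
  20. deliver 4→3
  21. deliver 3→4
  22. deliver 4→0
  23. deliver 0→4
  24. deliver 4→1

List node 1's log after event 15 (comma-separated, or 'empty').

[1] timeout(4) → N4(cand b9 [-])
[2] deliver 4→0 → N0(foll b9 [-])
[3] deliver 0→4 → ∅
[4] deliver 4→2 → N2(foll b9 [-])
[5] deliver 2→4 → N4(lead b9 [-])
[6] deliver 4→1 → N1(foll b9 [-])
[7] deliver 1→4 → ∅
[8] deliver 4→3 → N3(foll b9 [-])
[9] deliver 3→4 → ∅
[10] propose(4,'r') → ∅
[11] deliver 4→3 → N3(foll b9 [r])
[12] deliver 3→4 → ∅
[13] deliver 4→2 → N2(foll b9 [r])
[14] deliver 2→4 → N4(lead b9 [r])
[15] deliver 4→0 → N0(foll b9 [r])

empty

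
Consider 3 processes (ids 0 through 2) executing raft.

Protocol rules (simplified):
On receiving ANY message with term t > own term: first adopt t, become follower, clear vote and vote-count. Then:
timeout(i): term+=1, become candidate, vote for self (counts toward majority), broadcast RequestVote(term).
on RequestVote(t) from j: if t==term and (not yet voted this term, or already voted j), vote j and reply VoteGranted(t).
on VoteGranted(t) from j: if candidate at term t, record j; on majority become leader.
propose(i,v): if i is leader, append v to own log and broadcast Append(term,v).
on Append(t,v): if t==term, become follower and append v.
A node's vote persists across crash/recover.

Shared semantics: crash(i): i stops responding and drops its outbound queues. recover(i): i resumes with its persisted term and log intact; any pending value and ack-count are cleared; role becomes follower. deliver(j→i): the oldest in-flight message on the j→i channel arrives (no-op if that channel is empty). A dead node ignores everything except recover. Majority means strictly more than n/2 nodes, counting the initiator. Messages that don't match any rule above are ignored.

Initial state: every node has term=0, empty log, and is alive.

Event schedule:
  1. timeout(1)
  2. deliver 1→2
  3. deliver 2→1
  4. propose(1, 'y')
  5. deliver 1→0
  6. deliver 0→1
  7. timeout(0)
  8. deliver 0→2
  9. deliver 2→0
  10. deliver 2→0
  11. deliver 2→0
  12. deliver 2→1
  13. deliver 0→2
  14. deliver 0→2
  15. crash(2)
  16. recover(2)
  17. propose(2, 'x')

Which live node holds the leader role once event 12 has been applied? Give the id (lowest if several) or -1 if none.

0

e1 timeout(1): 1[cand,t=1,-]
e2 deliver 1→2: 2[foll,t=1,-]
e3 deliver 2→1: 1[lead,t=1,-]
e4 propose(1,'y'): 1[lead,t=1,y]
e5 deliver 1→0: 0[foll,t=1,-]
e6 deliver 0→1: ·
e7 timeout(0): 0[cand,t=2,-]
e8 deliver 0→2: 2[foll,t=2,-]
e9 deliver 2→0: 0[lead,t=2,-]
e10 deliver 2→0: ·
e11 deliver 2→0: ·
e12 deliver 2→1: ·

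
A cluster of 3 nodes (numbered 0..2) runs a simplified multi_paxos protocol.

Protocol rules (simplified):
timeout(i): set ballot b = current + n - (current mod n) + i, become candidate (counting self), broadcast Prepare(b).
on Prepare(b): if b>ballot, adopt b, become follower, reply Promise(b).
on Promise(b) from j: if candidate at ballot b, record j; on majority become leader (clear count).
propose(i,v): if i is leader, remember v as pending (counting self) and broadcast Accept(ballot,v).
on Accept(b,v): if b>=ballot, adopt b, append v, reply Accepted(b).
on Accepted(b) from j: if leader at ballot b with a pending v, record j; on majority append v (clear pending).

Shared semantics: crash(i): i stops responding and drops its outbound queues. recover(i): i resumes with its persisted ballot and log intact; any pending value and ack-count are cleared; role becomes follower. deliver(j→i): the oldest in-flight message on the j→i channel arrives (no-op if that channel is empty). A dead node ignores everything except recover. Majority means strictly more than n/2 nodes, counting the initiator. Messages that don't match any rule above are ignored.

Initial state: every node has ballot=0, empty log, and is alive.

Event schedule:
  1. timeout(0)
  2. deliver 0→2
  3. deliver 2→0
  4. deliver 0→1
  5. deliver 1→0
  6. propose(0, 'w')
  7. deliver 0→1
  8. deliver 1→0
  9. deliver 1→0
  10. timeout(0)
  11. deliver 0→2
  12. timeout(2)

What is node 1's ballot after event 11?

3

1. timeout(0):  <0:cand b3 ->
2. deliver 0→2:  <2:foll b3 ->
3. deliver 2→0:  <0:lead b3 ->
4. deliver 0→1:  <1:foll b3 ->
5. deliver 1→0:  nop
6. propose(0,'w'):  nop
7. deliver 0→1:  <1:foll b3 w>
8. deliver 1→0:  <0:lead b3 w>
9. deliver 1→0:  nop
10. timeout(0):  <0:cand b6 w>
11. deliver 0→2:  <2:foll b3 w>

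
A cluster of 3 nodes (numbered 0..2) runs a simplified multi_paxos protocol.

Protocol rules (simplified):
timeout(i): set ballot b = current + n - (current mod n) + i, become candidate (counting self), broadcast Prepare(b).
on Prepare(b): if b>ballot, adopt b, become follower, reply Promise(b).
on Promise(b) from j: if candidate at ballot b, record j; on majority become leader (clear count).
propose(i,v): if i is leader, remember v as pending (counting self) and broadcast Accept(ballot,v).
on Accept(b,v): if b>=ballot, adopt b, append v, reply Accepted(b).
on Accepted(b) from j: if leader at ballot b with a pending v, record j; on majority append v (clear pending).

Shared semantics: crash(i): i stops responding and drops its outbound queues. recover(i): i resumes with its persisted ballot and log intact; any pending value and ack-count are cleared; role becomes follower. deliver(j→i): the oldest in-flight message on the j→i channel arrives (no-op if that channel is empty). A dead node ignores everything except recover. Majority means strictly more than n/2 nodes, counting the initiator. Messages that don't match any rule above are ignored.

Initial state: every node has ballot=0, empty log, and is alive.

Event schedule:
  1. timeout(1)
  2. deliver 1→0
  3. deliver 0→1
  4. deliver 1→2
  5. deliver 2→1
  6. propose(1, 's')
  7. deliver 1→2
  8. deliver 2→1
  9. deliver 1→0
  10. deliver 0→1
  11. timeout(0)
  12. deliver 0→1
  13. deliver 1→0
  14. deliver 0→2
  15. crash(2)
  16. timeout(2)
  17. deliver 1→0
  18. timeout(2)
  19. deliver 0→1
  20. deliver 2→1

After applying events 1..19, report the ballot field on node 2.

6

[1] timeout(1) → N1(cand b4 [-])
[2] deliver 1→0 → N0(foll b4 [-])
[3] deliver 0→1 → N1(lead b4 [-])
[4] deliver 1→2 → N2(foll b4 [-])
[5] deliver 2→1 → ∅
[6] propose(1,'s') → ∅
[7] deliver 1→2 → N2(foll b4 [s])
[8] deliver 2→1 → N1(lead b4 [s])
[9] deliver 1→0 → N0(foll b4 [s])
[10] deliver 0→1 → ∅
[11] timeout(0) → N0(cand b6 [s])
[12] deliver 0→1 → N1(foll b6 [s])
[13] deliver 1→0 → N0(lead b6 [s])
[14] deliver 0→2 → N2(foll b6 [s])
[15] crash(2) → N2(✗foll b6 [s])
[16] timeout(2) → ∅
[17] deliver 1→0 → ∅
[18] timeout(2) → ∅
[19] deliver 0→1 → ∅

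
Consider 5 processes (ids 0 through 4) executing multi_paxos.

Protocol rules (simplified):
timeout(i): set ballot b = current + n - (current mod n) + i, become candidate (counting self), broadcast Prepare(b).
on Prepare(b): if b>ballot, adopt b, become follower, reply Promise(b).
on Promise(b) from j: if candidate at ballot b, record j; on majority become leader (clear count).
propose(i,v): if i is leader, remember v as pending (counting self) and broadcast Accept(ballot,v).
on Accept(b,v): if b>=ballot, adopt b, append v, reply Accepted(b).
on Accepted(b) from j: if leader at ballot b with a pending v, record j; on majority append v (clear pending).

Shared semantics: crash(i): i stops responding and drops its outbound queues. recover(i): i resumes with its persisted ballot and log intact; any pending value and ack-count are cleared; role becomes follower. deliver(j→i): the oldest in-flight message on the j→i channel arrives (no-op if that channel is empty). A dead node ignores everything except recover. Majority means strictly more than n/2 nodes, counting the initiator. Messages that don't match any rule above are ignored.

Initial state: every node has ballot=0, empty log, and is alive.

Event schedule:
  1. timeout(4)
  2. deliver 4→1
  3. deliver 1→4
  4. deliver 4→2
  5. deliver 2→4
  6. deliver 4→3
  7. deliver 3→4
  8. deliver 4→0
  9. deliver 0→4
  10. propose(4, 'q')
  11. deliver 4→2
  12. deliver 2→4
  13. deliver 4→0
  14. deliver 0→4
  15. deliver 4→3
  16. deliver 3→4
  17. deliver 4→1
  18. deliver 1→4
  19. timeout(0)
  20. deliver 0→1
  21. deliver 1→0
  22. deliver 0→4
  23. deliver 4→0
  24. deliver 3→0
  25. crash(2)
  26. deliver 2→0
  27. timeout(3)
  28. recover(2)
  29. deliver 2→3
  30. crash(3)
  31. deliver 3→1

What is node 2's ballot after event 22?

1. timeout(4):  <4:cand b9 ->
2. deliver 4→1:  <1:foll b9 ->
3. deliver 1→4:  nop
4. deliver 4→2:  <2:foll b9 ->
5. deliver 2→4:  <4:lead b9 ->
6. deliver 4→3:  <3:foll b9 ->
7. deliver 3→4:  nop
8. deliver 4→0:  <0:foll b9 ->
9. deliver 0→4:  nop
10. propose(4,'q'):  nop
11. deliver 4→2:  <2:foll b9 q>
12. deliver 2→4:  nop
13. deliver 4→0:  <0:foll b9 q>
14. deliver 0→4:  <4:lead b9 q>
15. deliver 4→3:  <3:foll b9 q>
16. deliver 3→4:  nop
17. deliver 4→1:  <1:foll b9 q>
18. deliver 1→4:  nop
19. timeout(0):  <0:cand b10 q>
20. deliver 0→1:  <1:foll b10 q>
21. deliver 1→0:  nop
22. deliver 0→4:  <4:foll b10 q>

9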